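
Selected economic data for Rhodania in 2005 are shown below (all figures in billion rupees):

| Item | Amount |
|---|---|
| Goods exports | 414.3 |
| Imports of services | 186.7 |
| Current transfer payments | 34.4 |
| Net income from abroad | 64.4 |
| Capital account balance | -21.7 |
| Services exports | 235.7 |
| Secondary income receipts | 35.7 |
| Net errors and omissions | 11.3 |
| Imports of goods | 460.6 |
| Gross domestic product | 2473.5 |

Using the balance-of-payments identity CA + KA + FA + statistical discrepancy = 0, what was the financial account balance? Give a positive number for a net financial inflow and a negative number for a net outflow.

Goods balance = 414.3 - 460.6 = -46.3
Services balance = 235.7 - 186.7 = 49.0
Trade balance (goods + services) = -46.3 + 49.0 = 2.7
Net primary income = 64.4
Net secondary income = 35.7 - 34.4 = 1.3
Current account = 2.7 + 64.4 + 1.3 = 68.4
Financial account = -(68.4 + (-21.7) + 11.3) = -58.0

-58.0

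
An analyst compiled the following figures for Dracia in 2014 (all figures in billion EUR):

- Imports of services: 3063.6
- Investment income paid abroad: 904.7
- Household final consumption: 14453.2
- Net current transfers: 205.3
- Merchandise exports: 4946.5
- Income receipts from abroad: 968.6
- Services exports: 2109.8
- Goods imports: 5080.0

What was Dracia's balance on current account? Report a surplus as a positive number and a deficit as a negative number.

Goods balance = 4946.5 - 5080.0 = -133.5
Services balance = 2109.8 - 3063.6 = -953.8
Trade balance (goods + services) = -133.5 + (-953.8) = -1087.3
Net primary income = 968.6 - 904.7 = 63.9
Net secondary income = 205.3
Current account = -1087.3 + 63.9 + 205.3 = -818.1

-818.1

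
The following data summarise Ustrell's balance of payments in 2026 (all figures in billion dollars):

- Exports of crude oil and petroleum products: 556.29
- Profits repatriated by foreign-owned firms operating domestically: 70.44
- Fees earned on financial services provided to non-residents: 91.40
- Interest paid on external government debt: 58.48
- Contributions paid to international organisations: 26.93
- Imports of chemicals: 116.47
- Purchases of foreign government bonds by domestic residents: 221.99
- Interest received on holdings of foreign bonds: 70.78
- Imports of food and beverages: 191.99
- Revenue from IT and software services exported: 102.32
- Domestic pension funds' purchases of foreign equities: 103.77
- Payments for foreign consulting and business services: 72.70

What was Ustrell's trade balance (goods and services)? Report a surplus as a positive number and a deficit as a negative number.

Goods: -116.47 + 556.29 - 191.99 = 247.83
Services: 91.40 - 72.70 + 102.32 = 121.02
Trade balance = 247.83 + 121.02 = 368.85
(Excluded from the trade balance — primary income: profits repatriated by foreign-owned firms operating domestically 70.44, interest paid on external government debt 58.48, interest received on holdings of foreign bonds 70.78; secondary income: contributions paid to international organisations 26.93; financial account: purchases of foreign government bonds by domestic residents 221.99, domestic pension funds' purchases of foreign equities 103.77.)

368.85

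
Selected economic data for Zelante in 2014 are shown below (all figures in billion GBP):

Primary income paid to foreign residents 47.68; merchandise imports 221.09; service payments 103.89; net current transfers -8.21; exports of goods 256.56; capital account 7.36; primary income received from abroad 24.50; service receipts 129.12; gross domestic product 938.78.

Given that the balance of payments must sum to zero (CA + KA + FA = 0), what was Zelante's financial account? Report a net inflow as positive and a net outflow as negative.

Goods balance = 256.56 - 221.09 = 35.47
Services balance = 129.12 - 103.89 = 25.23
Trade balance (goods + services) = 35.47 + 25.23 = 60.70
Net primary income = 24.50 - 47.68 = -23.18
Net secondary income = -8.21
Current account = 60.70 + (-23.18) + (-8.21) = 29.31
Financial account = -(29.31 + 7.36) = -36.67

-36.67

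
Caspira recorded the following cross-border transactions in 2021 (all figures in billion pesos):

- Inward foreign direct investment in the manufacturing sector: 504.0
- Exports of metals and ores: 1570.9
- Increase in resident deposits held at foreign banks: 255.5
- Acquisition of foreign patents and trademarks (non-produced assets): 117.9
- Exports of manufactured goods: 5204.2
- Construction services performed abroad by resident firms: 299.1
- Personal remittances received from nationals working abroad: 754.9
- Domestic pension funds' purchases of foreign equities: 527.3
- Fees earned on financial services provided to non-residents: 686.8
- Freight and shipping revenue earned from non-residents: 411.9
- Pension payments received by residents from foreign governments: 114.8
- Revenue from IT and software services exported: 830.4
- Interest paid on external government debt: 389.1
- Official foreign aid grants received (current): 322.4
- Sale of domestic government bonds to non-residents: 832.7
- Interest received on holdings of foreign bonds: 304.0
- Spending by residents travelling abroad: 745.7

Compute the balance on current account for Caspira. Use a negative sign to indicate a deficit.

9364.6

Goods: 1570.9 + 5204.2 = 6775.1
Services: 686.8 + 830.4 + 299.1 - 745.7 + 411.9 = 1482.5
Primary income: -389.1 + 304.0 = -85.1
Secondary income: 322.4 + 754.9 + 114.8 = 1192.1
Current account = 6775.1 + 1482.5 + (-85.1) + 1192.1 = 9364.6
(Excluded from the current account — financial account: inward foreign direct investment in the manufacturing sector 504.0, increase in resident deposits held at foreign banks 255.5, domestic pension funds' purchases of foreign equities 527.3, sale of domestic government bonds to non-residents 832.7; capital account: acquisition of foreign patents and trademarks (non-produced assets) 117.9.)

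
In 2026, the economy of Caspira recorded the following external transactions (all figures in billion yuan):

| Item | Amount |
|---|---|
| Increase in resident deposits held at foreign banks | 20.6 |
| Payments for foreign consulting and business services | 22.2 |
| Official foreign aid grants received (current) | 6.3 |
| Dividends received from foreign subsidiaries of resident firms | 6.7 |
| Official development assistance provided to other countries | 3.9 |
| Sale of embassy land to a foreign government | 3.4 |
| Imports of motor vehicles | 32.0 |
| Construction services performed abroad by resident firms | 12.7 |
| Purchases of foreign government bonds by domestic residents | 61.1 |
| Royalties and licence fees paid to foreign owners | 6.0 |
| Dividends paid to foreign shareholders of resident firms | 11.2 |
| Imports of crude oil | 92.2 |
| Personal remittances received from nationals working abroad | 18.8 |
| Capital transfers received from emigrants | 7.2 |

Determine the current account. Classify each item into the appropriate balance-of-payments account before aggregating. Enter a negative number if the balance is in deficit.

Goods: -32.0 - 92.2 = -124.2
Services: -6.0 - 22.2 + 12.7 = -15.5
Primary income: 6.7 - 11.2 = -4.5
Secondary income: -3.9 + 18.8 + 6.3 = 21.2
Current account = (-124.2) + (-15.5) + (-4.5) + 21.2 = -123.0
(Excluded from the current account — financial account: increase in resident deposits held at foreign banks 20.6, purchases of foreign government bonds by domestic residents 61.1; capital account: sale of embassy land to a foreign government 3.4, capital transfers received from emigrants 7.2.)

-123.0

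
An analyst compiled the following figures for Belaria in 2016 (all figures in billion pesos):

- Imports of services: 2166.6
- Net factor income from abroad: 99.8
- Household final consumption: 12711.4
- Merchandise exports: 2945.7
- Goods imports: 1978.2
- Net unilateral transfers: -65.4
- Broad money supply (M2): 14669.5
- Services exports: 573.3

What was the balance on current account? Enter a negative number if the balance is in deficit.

Goods balance = 2945.7 - 1978.2 = 967.5
Services balance = 573.3 - 2166.6 = -1593.3
Trade balance (goods + services) = 967.5 + (-1593.3) = -625.8
Net primary income = 99.8
Net secondary income = -65.4
Current account = -625.8 + 99.8 + (-65.4) = -591.4

-591.4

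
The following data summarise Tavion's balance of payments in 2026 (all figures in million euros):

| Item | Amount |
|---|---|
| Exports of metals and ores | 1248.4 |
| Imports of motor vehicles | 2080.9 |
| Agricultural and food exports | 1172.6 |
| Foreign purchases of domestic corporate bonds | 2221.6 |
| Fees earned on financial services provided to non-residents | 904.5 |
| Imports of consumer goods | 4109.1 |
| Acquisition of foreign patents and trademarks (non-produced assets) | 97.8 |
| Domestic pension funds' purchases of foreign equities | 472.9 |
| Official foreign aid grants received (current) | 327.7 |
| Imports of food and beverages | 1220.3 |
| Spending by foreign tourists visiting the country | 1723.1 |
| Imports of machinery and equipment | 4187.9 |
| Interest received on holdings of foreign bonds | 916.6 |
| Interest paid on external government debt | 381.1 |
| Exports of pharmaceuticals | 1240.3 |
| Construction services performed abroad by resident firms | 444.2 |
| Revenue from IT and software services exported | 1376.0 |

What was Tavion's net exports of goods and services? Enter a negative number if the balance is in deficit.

Goods: -2080.9 - 1220.3 - 4109.1 + 1172.6 - 4187.9 + 1240.3 + 1248.4 = -7936.9
Services: 1723.1 + 444.2 + 904.5 + 1376.0 = 4447.8
Trade balance = -7936.9 + 4447.8 = -3489.1
(Excluded from the trade balance — financial account: foreign purchases of domestic corporate bonds 2221.6, domestic pension funds' purchases of foreign equities 472.9; capital account: acquisition of foreign patents and trademarks (non-produced assets) 97.8; secondary income: official foreign aid grants received (current) 327.7; primary income: interest received on holdings of foreign bonds 916.6, interest paid on external government debt 381.1.)

-3489.1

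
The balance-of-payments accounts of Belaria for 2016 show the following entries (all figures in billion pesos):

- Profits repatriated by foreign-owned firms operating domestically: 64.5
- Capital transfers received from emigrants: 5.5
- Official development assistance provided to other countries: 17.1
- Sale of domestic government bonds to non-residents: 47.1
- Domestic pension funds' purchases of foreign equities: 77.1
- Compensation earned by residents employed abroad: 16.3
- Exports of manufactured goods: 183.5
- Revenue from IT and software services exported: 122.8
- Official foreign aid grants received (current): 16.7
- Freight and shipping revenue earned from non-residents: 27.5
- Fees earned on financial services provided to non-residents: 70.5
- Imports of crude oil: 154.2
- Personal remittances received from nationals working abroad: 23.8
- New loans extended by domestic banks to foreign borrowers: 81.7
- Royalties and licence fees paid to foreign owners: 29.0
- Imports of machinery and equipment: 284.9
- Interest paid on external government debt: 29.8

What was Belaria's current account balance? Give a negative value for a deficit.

-118.4

Goods: 183.5 - 284.9 - 154.2 = -255.6
Services: 122.8 + 70.5 + 27.5 - 29.0 = 191.8
Primary income: -29.8 + 16.3 - 64.5 = -78.0
Secondary income: -17.1 + 23.8 + 16.7 = 23.4
Current account = (-255.6) + 191.8 + (-78.0) + 23.4 = -118.4
(Excluded from the current account — capital account: capital transfers received from emigrants 5.5; financial account: sale of domestic government bonds to non-residents 47.1, domestic pension funds' purchases of foreign equities 77.1, new loans extended by domestic banks to foreign borrowers 81.7.)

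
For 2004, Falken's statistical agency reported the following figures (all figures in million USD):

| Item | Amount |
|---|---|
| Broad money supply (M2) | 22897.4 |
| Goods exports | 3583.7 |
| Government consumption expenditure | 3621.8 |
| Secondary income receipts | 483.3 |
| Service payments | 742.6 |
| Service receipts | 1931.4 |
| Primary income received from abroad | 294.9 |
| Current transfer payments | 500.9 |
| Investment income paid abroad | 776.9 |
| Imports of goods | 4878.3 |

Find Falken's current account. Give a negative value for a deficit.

-605.4

Goods balance = 3583.7 - 4878.3 = -1294.6
Services balance = 1931.4 - 742.6 = 1188.8
Trade balance (goods + services) = -1294.6 + 1188.8 = -105.8
Net primary income = 294.9 - 776.9 = -482.0
Net secondary income = 483.3 - 500.9 = -17.6
Current account = -105.8 + (-482.0) + (-17.6) = -605.4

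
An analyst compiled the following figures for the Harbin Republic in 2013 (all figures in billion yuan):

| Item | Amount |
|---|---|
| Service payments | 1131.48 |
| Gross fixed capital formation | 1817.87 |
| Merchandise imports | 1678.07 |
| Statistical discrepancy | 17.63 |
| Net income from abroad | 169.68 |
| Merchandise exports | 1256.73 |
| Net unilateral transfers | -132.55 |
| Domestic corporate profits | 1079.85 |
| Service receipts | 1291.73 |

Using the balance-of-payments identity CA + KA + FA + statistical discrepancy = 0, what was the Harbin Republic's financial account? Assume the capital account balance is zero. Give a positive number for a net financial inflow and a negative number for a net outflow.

206.33

Goods balance = 1256.73 - 1678.07 = -421.34
Services balance = 1291.73 - 1131.48 = 160.25
Trade balance (goods + services) = -421.34 + 160.25 = -261.09
Net primary income = 169.68
Net secondary income = -132.55
Current account = -261.09 + 169.68 + (-132.55) = -223.96
Financial account = -(-223.96 + 17.63) = 206.33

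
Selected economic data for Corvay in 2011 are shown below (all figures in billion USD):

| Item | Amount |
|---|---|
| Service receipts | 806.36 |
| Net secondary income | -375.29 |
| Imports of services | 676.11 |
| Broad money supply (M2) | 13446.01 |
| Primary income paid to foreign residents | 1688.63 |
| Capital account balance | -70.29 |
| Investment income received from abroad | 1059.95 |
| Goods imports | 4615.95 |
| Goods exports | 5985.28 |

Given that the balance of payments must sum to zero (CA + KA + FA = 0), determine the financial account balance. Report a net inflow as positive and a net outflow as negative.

-425.32

Goods balance = 5985.28 - 4615.95 = 1369.33
Services balance = 806.36 - 676.11 = 130.25
Trade balance (goods + services) = 1369.33 + 130.25 = 1499.58
Net primary income = 1059.95 - 1688.63 = -628.68
Net secondary income = -375.29
Current account = 1499.58 + (-628.68) + (-375.29) = 495.61
Financial account = -(495.61 + (-70.29)) = -425.32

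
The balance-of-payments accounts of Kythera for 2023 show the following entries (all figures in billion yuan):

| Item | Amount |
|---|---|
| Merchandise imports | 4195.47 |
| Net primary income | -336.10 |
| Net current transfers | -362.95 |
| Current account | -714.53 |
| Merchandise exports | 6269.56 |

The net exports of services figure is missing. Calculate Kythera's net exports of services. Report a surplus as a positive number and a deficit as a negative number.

-2089.57

Current account = goods balance + services balance + net primary income + net secondary income
Sum of the known components = 1375.04
Net exports of services = CA - (known components) = -714.53 - 1375.04 = -2089.57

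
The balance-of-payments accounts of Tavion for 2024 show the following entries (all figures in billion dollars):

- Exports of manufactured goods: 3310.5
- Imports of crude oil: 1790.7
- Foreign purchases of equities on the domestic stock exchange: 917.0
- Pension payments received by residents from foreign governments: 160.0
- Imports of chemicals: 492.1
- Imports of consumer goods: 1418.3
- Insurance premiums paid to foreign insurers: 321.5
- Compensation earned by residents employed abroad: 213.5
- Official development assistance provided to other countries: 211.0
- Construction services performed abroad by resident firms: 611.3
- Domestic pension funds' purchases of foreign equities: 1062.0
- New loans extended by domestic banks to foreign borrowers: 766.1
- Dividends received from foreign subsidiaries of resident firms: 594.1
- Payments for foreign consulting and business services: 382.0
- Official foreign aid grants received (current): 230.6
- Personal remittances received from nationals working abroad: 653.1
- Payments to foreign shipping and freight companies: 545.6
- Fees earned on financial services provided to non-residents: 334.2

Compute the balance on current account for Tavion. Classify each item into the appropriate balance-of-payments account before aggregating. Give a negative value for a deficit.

946.1

Goods: -1790.7 - 1418.3 - 492.1 + 3310.5 = -390.6
Services: -545.6 - 321.5 - 382.0 + 334.2 + 611.3 = -303.6
Primary income: 594.1 + 213.5 = 807.6
Secondary income: 160.0 + 230.6 + 653.1 - 211.0 = 832.7
Current account = (-390.6) + (-303.6) + 807.6 + 832.7 = 946.1
(Excluded from the current account — financial account: foreign purchases of equities on the domestic stock exchange 917.0, domestic pension funds' purchases of foreign equities 1062.0, new loans extended by domestic banks to foreign borrowers 766.1.)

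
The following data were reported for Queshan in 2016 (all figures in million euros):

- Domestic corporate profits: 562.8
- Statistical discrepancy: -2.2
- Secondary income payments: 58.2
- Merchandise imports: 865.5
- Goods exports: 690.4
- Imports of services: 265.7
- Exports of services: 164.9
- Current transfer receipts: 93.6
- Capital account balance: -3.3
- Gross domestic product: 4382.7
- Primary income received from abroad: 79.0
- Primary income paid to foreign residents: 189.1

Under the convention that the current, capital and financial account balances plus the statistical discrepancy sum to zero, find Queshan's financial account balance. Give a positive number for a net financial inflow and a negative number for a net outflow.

Goods balance = 690.4 - 865.5 = -175.1
Services balance = 164.9 - 265.7 = -100.8
Trade balance (goods + services) = -175.1 + (-100.8) = -275.9
Net primary income = 79.0 - 189.1 = -110.1
Net secondary income = 93.6 - 58.2 = 35.4
Current account = -275.9 + (-110.1) + 35.4 = -350.6
Financial account = -(-350.6 + (-3.3) + (-2.2)) = 356.1

356.1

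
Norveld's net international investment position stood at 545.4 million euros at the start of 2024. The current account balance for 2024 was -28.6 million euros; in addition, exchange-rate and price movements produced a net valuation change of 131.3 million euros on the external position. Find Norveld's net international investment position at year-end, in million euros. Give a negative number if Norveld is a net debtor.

648.1

Change in NIIP = current account + net valuation change = -28.6 + 131.3 = 102.7
End-of-year NIIP = 545.4 + 102.7 = 648.1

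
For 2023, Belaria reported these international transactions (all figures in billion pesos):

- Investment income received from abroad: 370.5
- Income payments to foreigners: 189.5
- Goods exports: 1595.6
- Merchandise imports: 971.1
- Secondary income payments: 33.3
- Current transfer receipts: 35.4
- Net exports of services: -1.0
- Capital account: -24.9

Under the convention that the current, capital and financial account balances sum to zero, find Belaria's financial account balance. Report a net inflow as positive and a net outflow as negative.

-781.7

Goods balance = 1595.6 - 971.1 = 624.5
Services balance = -1.0
Trade balance (goods + services) = 624.5 + (-1.0) = 623.5
Net primary income = 370.5 - 189.5 = 181.0
Net secondary income = 35.4 - 33.3 = 2.1
Current account = 623.5 + 181.0 + 2.1 = 806.6
Financial account = -(806.6 + (-24.9)) = -781.7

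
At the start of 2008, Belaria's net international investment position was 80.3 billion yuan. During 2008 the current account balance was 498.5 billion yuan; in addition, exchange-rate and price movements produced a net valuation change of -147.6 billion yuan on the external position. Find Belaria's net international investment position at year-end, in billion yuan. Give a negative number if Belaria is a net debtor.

431.2

Change in NIIP = current account + net valuation change = 498.5 + (-147.6) = 350.9
End-of-year NIIP = 80.3 + 350.9 = 431.2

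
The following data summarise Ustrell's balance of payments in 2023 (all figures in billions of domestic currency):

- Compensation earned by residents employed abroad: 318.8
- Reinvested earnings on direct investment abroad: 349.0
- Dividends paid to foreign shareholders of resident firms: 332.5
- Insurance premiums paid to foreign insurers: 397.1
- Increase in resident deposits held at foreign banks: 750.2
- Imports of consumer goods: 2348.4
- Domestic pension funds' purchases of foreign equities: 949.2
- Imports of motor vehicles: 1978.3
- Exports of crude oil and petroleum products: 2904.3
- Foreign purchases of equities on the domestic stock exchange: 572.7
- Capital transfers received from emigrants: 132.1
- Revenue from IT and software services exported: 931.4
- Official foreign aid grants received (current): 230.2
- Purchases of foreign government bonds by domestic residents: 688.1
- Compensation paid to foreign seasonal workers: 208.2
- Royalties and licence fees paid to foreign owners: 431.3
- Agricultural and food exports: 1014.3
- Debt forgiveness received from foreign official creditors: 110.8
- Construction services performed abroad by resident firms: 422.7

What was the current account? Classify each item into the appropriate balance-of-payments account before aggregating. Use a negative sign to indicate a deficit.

474.9

Goods: -1978.3 - 2348.4 + 2904.3 + 1014.3 = -408.1
Services: -431.3 - 397.1 + 931.4 + 422.7 = 525.7
Primary income: 349.0 + 318.8 - 332.5 - 208.2 = 127.1
Secondary income: 230.2
Current account = (-408.1) + 525.7 + 127.1 + 230.2 = 474.9
(Excluded from the current account — financial account: increase in resident deposits held at foreign banks 750.2, domestic pension funds' purchases of foreign equities 949.2, foreign purchases of equities on the domestic stock exchange 572.7, purchases of foreign government bonds by domestic residents 688.1; capital account: capital transfers received from emigrants 132.1, debt forgiveness received from foreign official creditors 110.8.)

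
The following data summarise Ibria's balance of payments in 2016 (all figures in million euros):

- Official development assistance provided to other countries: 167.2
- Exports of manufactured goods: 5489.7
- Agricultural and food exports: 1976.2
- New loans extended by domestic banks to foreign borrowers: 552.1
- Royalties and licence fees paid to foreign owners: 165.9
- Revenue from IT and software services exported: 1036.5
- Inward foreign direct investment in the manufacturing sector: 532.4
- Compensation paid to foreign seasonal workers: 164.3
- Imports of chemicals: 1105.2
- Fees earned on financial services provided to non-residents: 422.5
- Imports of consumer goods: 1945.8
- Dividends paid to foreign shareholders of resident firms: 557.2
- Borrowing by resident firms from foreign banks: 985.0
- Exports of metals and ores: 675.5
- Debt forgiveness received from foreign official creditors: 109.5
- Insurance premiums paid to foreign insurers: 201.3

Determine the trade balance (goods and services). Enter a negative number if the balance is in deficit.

Goods: 675.5 + 5489.7 + 1976.2 - 1105.2 - 1945.8 = 5090.4
Services: -201.3 - 165.9 + 422.5 + 1036.5 = 1091.8
Trade balance = 5090.4 + 1091.8 = 6182.2
(Excluded from the trade balance — secondary income: official development assistance provided to other countries 167.2; financial account: new loans extended by domestic banks to foreign borrowers 552.1, inward foreign direct investment in the manufacturing sector 532.4, borrowing by resident firms from foreign banks 985.0; primary income: compensation paid to foreign seasonal workers 164.3, dividends paid to foreign shareholders of resident firms 557.2; capital account: debt forgiveness received from foreign official creditors 109.5.)

6182.2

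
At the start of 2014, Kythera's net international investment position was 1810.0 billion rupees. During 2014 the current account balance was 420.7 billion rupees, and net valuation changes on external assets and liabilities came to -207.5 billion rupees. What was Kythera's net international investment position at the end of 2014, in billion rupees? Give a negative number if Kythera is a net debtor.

Change in NIIP = current account + net valuation change = 420.7 + (-207.5) = 213.2
End-of-year NIIP = 1810.0 + 213.2 = 2023.2

2023.2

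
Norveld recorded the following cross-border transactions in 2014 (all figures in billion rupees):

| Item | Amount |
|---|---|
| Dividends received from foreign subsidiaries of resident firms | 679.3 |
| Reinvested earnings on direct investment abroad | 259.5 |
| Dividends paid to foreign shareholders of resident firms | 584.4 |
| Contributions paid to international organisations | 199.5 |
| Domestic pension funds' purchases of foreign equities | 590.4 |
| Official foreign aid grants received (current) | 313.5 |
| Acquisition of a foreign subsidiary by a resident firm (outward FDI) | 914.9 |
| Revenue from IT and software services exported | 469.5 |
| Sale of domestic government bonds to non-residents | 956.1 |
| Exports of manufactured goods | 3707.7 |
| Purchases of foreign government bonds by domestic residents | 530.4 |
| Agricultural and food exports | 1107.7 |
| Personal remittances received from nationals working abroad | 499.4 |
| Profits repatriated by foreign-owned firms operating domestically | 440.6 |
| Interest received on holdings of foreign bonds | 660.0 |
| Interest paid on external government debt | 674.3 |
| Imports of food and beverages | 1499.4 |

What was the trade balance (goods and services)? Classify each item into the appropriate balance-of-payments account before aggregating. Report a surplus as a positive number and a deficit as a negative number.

3785.5

Goods: -1499.4 + 3707.7 + 1107.7 = 3316.0
Services: 469.5
Trade balance = 3316.0 + 469.5 = 3785.5
(Excluded from the trade balance — primary income: dividends received from foreign subsidiaries of resident firms 679.3, reinvested earnings on direct investment abroad 259.5, dividends paid to foreign shareholders of resident firms 584.4, profits repatriated by foreign-owned firms operating domestically 440.6, interest received on holdings of foreign bonds 660.0, interest paid on external government debt 674.3; secondary income: contributions paid to international organisations 199.5, official foreign aid grants received (current) 313.5, personal remittances received from nationals working abroad 499.4; financial account: domestic pension funds' purchases of foreign equities 590.4, acquisition of a foreign subsidiary by a resident firm (outward FDI) 914.9, sale of domestic government bonds to non-residents 956.1, purchases of foreign government bonds by domestic residents 530.4.)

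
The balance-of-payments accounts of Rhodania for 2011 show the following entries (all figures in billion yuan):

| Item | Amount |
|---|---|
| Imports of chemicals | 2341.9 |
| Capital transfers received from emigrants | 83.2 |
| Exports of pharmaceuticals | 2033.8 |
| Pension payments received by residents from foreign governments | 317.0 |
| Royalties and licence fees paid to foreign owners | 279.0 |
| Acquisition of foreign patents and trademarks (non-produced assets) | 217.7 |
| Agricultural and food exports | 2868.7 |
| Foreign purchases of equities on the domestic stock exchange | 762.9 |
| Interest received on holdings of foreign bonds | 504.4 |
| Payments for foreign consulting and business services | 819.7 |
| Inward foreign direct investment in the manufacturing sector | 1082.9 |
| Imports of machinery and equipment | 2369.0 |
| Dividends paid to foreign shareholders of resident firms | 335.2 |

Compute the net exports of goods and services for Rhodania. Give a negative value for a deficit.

Goods: -2341.9 + 2868.7 + 2033.8 - 2369.0 = 191.6
Services: -819.7 - 279.0 = -1098.7
Trade balance = 191.6 + (-1098.7) = -907.1
(Excluded from the trade balance — capital account: capital transfers received from emigrants 83.2, acquisition of foreign patents and trademarks (non-produced assets) 217.7; secondary income: pension payments received by residents from foreign governments 317.0; financial account: foreign purchases of equities on the domestic stock exchange 762.9, inward foreign direct investment in the manufacturing sector 1082.9; primary income: interest received on holdings of foreign bonds 504.4, dividends paid to foreign shareholders of resident firms 335.2.)

-907.1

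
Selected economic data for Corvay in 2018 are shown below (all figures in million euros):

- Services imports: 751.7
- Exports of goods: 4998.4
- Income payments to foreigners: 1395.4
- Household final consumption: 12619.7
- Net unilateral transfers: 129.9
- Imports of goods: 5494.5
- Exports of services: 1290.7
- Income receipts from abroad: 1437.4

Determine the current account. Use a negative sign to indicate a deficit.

Goods balance = 4998.4 - 5494.5 = -496.1
Services balance = 1290.7 - 751.7 = 539.0
Trade balance (goods + services) = -496.1 + 539.0 = 42.9
Net primary income = 1437.4 - 1395.4 = 42.0
Net secondary income = 129.9
Current account = 42.9 + 42.0 + 129.9 = 214.8

214.8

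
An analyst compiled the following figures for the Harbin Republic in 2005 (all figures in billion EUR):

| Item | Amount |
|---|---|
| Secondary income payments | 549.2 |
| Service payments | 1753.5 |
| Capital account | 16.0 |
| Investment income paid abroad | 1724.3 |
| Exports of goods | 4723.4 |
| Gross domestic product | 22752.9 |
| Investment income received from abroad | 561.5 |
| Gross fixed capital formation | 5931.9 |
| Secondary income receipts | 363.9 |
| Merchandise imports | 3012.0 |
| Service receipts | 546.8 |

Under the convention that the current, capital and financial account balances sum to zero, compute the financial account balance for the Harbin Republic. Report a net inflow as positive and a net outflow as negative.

827.4

Goods balance = 4723.4 - 3012.0 = 1711.4
Services balance = 546.8 - 1753.5 = -1206.7
Trade balance (goods + services) = 1711.4 + (-1206.7) = 504.7
Net primary income = 561.5 - 1724.3 = -1162.8
Net secondary income = 363.9 - 549.2 = -185.3
Current account = 504.7 + (-1162.8) + (-185.3) = -843.4
Financial account = -(-843.4 + 16.0) = 827.4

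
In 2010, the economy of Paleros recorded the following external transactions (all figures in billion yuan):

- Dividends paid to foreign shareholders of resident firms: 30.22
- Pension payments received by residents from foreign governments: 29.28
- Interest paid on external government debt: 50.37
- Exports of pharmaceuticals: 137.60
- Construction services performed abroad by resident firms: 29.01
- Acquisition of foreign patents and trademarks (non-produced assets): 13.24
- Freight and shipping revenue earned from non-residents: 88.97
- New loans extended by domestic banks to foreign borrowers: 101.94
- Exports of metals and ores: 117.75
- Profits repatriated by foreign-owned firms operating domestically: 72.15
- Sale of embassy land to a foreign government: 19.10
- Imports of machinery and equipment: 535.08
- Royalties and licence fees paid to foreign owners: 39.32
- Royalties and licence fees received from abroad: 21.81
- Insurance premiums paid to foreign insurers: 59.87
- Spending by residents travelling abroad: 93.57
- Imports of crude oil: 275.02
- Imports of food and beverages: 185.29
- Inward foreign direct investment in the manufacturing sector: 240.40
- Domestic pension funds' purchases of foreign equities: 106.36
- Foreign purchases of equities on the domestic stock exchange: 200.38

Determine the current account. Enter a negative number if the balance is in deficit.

-916.47

Goods: 137.60 + 117.75 - 275.02 - 185.29 - 535.08 = -740.04
Services: 88.97 - 39.32 - 59.87 + 21.81 - 93.57 + 29.01 = -52.97
Primary income: -30.22 - 50.37 - 72.15 = -152.74
Secondary income: 29.28
Current account = (-740.04) + (-52.97) + (-152.74) + 29.28 = -916.47
(Excluded from the current account — capital account: acquisition of foreign patents and trademarks (non-produced assets) 13.24, sale of embassy land to a foreign government 19.10; financial account: new loans extended by domestic banks to foreign borrowers 101.94, inward foreign direct investment in the manufacturing sector 240.40, domestic pension funds' purchases of foreign equities 106.36, foreign purchases of equities on the domestic stock exchange 200.38.)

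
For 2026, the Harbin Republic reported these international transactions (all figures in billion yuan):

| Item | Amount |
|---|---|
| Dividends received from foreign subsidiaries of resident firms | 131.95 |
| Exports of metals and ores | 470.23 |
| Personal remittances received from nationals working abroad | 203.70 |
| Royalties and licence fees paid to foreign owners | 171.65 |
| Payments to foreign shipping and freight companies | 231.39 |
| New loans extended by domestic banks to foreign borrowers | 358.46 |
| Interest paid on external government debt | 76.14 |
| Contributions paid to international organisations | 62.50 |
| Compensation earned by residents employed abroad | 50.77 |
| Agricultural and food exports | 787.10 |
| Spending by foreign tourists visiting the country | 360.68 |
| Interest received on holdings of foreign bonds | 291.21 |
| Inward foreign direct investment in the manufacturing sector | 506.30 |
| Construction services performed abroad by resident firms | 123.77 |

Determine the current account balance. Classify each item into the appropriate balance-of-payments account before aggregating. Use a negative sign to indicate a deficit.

Goods: 787.10 + 470.23 = 1257.33
Services: 123.77 + 360.68 - 171.65 - 231.39 = 81.41
Primary income: -76.14 + 291.21 + 131.95 + 50.77 = 397.79
Secondary income: 203.70 - 62.50 = 141.20
Current account = 1257.33 + 81.41 + 397.79 + 141.20 = 1877.73
(Excluded from the current account — financial account: new loans extended by domestic banks to foreign borrowers 358.46, inward foreign direct investment in the manufacturing sector 506.30.)

1877.73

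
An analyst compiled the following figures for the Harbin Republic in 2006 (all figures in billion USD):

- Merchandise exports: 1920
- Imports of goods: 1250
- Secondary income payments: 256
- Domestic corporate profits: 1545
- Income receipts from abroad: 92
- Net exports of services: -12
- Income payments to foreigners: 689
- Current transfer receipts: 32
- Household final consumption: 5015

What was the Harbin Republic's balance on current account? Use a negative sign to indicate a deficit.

-163

Goods balance = 1920 - 1250 = 670
Services balance = -12
Trade balance (goods + services) = 670 + (-12) = 658
Net primary income = 92 - 689 = -597
Net secondary income = 32 - 256 = -224
Current account = 658 + (-597) + (-224) = -163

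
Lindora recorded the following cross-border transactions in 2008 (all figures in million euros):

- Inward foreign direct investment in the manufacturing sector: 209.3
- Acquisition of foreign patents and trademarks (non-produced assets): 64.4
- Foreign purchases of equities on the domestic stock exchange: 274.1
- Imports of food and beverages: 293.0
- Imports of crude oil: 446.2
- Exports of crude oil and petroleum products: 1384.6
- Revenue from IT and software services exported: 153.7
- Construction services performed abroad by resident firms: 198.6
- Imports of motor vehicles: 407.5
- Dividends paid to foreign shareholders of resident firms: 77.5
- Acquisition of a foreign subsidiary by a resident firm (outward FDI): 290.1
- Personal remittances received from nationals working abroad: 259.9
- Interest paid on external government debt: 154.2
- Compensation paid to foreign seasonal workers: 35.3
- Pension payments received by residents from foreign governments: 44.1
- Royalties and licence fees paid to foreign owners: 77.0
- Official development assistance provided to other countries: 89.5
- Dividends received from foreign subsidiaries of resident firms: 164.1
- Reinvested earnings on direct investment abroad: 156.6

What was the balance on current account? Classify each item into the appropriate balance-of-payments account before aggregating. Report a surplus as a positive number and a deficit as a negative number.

Goods: -407.5 - 446.2 + 1384.6 - 293.0 = 237.9
Services: 198.6 + 153.7 - 77.0 = 275.3
Primary income: -154.2 + 156.6 + 164.1 - 77.5 - 35.3 = 53.7
Secondary income: 44.1 - 89.5 + 259.9 = 214.5
Current account = 237.9 + 275.3 + 53.7 + 214.5 = 781.4
(Excluded from the current account — financial account: inward foreign direct investment in the manufacturing sector 209.3, foreign purchases of equities on the domestic stock exchange 274.1, acquisition of a foreign subsidiary by a resident firm (outward FDI) 290.1; capital account: acquisition of foreign patents and trademarks (non-produced assets) 64.4.)

781.4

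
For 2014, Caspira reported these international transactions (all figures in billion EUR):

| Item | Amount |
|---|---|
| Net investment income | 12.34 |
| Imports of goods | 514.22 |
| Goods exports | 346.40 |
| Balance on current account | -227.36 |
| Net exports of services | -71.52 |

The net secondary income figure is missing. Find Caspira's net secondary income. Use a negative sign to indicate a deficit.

-0.36

Current account = goods balance + services balance + net primary income + net secondary income
Sum of the known components = -227.00
Net secondary income = CA - (known components) = -227.36 - (-227.00) = -0.36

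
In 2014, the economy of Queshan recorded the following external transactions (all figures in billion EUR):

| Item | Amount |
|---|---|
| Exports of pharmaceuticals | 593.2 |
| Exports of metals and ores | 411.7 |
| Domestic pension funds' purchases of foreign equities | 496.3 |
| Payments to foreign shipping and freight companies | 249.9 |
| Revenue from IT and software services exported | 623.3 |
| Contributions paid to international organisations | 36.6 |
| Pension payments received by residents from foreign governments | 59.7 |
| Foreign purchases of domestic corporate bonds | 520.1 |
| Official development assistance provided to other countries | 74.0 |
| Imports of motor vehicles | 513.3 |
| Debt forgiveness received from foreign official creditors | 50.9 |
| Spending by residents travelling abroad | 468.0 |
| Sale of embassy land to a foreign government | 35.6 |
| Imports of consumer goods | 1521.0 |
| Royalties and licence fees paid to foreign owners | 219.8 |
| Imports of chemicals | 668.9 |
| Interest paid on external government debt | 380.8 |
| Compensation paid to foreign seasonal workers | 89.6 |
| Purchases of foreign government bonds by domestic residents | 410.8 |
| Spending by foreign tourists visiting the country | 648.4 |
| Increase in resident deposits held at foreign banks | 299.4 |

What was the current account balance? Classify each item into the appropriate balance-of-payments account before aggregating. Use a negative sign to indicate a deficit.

-1885.6

Goods: -1521.0 + 411.7 - 668.9 + 593.2 - 513.3 = -1698.3
Services: -249.9 - 468.0 + 648.4 - 219.8 + 623.3 = 334.0
Primary income: -380.8 - 89.6 = -470.4
Secondary income: 59.7 - 74.0 - 36.6 = -50.9
Current account = (-1698.3) + 334.0 + (-470.4) + (-50.9) = -1885.6
(Excluded from the current account — financial account: domestic pension funds' purchases of foreign equities 496.3, foreign purchases of domestic corporate bonds 520.1, purchases of foreign government bonds by domestic residents 410.8, increase in resident deposits held at foreign banks 299.4; capital account: debt forgiveness received from foreign official creditors 50.9, sale of embassy land to a foreign government 35.6.)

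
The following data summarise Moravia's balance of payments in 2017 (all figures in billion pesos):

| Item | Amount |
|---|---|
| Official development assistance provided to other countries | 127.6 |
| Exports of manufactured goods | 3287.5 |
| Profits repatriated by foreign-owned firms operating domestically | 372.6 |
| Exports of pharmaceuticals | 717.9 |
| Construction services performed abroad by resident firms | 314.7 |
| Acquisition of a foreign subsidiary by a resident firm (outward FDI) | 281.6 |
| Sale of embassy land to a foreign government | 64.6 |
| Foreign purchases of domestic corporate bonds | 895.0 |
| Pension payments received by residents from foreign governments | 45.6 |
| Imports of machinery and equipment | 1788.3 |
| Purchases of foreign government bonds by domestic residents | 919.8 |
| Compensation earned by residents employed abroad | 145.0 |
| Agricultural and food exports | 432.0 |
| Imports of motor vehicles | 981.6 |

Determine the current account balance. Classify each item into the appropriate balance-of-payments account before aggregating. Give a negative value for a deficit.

Goods: -981.6 + 3287.5 + 717.9 - 1788.3 + 432.0 = 1667.5
Services: 314.7
Primary income: 145.0 - 372.6 = -227.6
Secondary income: -127.6 + 45.6 = -82.0
Current account = 1667.5 + 314.7 + (-227.6) + (-82.0) = 1672.6
(Excluded from the current account — financial account: acquisition of a foreign subsidiary by a resident firm (outward FDI) 281.6, foreign purchases of domestic corporate bonds 895.0, purchases of foreign government bonds by domestic residents 919.8; capital account: sale of embassy land to a foreign government 64.6.)

1672.6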